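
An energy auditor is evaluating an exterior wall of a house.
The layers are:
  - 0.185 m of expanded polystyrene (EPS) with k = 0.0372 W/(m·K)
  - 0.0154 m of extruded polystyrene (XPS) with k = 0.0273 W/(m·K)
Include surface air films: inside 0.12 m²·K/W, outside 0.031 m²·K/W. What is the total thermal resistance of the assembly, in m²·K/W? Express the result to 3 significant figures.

5.69 m²·K/W

0.185/0.0372 = 4.973
0.0154/0.0273 = 0.5641
R_total = 0.12 + 4.973 + 0.5641 + 0.031 = 5.688 m²·K/W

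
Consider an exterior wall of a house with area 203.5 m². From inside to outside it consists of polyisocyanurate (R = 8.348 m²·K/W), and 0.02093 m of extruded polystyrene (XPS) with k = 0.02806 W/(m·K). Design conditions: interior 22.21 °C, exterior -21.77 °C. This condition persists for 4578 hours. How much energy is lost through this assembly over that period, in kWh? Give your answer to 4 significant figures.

4506 kWh

0.02093/0.02806 = 0.7459
R_total = 8.348 + 0.7459 = 9.0939 m²·K/W
Q = 203.5 × (22.21 − (-21.77)) / 9.0939 = 984.17 W
E = 984.17 W × 4578 h / 1000 = 4505.5 kWh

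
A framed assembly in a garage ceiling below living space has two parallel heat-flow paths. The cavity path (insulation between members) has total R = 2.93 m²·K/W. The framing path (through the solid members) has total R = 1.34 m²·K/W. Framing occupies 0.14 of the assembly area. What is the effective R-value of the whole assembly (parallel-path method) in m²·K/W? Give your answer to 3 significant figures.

2.51 m²·K/W

U_eff = 0.86/2.93 + 0.14/1.34 = 0.2935 + 0.1045 = 0.398
R_eff = 1/U_eff = 2.513 m²·K/W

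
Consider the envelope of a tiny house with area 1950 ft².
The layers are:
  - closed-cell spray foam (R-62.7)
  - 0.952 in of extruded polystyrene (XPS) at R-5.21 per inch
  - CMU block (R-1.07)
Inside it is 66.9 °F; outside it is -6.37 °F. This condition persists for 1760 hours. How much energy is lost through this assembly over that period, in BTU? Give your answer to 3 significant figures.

0.952 × 5.21 = 4.96
R_total = 62.7 + 4.96 + 1.07 = 68.73 ft²·°F·h/BTU
Q = 1950 × (66.9 − (-6.37)) / 68.73 = 2079 BTU/h
E = 2079 × 1760 = 3659000 BTU

3660000 BTU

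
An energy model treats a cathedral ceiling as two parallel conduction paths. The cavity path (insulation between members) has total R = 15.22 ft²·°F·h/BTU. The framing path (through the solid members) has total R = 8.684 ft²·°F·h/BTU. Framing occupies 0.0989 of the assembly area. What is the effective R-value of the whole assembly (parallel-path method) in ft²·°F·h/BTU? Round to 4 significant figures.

U_eff = 0.9011/15.22 + 0.0989/8.684 = 0.059205 + 0.011389 = 0.070594
R_eff = 1/U_eff = 14.166 ft²·°F·h/BTU

14.17 ft²·°F·h/BTU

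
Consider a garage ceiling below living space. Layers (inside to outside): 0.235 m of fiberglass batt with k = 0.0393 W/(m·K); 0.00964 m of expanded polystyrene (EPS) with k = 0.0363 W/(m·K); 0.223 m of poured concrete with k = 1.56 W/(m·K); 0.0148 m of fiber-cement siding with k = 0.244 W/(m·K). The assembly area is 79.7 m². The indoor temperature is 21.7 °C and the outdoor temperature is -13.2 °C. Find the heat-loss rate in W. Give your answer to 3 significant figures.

431 W

0.235/0.0393 = 5.98
0.00964/0.0363 = 0.2656
0.223/1.56 = 0.1429
0.0148/0.244 = 0.06066
R_total = 5.98 + 0.2656 + 0.1429 + 0.06066 = 6.449 m²·K/W
Q = A·ΔT/R = 79.7 × (21.7 − (-13.2)) / 6.449 = 431.3 W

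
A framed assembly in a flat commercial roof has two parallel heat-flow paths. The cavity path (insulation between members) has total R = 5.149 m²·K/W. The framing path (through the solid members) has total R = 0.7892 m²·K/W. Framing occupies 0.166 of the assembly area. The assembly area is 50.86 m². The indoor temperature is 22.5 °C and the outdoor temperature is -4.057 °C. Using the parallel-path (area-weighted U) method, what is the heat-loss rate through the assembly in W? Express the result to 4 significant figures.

U_eff = 0.834/5.149 + 0.166/0.7892 = 0.16197 + 0.21034 = 0.37231
R_eff = 1/U_eff = 2.6859 m²·K/W
Q = 50.86 × (22.5 − (-4.057)) / 2.6859 = 502.88 W

502.9 W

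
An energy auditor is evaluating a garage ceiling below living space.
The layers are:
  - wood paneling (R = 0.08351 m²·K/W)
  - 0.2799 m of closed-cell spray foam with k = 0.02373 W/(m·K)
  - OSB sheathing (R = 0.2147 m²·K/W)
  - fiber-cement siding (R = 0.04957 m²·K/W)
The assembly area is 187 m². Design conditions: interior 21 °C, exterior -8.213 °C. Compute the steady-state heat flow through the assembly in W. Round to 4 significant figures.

449.9 W

0.2799/0.02373 = 11.795
R_total = 0.08351 + 11.795 + 0.2147 + 0.04957 = 12.143 m²·K/W
Q = A·ΔT/R = 187 × (21 − (-8.213)) / 12.143 = 449.88 W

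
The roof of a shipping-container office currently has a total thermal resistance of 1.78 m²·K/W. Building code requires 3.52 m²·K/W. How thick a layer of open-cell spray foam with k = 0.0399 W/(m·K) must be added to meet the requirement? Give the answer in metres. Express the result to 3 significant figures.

0.0694 m

ΔR = 3.52 − 1.78 = 1.74 m²·K/W
L = ΔR × k = 1.74 × 0.0399 = 0.06943 m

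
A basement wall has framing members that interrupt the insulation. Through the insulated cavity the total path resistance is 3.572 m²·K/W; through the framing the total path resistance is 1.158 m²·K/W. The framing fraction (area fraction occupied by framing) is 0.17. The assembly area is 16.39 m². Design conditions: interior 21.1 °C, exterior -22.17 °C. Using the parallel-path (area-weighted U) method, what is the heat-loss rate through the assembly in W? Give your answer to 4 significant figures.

268.9 W

U_eff = 0.83/3.572 + 0.17/1.158 = 0.23236 + 0.1468 = 0.37917
R_eff = 1/U_eff = 2.6374 m²·K/W
Q = 16.39 × (21.1 − (-22.17)) / 2.6374 = 268.9 W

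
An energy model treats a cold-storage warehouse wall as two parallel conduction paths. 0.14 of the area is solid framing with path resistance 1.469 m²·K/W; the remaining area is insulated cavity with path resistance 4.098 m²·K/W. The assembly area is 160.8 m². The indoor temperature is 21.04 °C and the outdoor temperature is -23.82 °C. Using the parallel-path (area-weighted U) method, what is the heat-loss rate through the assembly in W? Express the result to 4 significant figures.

2201 W

U_eff = 0.86/4.098 + 0.14/1.469 = 0.20986 + 0.095303 = 0.30516
R_eff = 1/U_eff = 3.277 m²·K/W
Q = 160.8 × (21.04 − (-23.82)) / 3.277 = 2201.3 W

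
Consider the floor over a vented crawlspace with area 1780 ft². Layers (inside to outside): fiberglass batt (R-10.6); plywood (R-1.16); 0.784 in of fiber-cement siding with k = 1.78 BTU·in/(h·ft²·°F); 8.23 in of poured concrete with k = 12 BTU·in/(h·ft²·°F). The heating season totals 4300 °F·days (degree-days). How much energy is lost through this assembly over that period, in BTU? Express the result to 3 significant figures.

0.784/1.78 = 0.4404
8.23/12 = 0.6858
R_total = 10.6 + 1.16 + 0.4404 + 0.6858 = 12.89 ft²·°F·h/BTU
E = A × HDD × 24 / R = 1780 × 4300 × 24 / 12.89 = 14260000 BTU

14300000 BTU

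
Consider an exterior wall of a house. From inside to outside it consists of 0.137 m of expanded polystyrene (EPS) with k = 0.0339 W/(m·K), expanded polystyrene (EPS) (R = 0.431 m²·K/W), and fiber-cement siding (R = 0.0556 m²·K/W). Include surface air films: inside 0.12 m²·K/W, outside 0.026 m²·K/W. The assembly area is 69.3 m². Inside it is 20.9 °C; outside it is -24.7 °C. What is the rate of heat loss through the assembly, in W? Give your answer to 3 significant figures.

0.137/0.0339 = 4.041
R_total = 0.12 + 4.041 + 0.431 + 0.0556 + 0.026 = 4.674 m²·K/W
Q = A·ΔT/R = 69.3 × (20.9 − (-24.7)) / 4.674 = 676.1 W

676 W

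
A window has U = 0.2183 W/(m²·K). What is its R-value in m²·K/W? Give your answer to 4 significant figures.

R = 1/U = 1/0.2183 = 4.5809

4.581 m²·K/W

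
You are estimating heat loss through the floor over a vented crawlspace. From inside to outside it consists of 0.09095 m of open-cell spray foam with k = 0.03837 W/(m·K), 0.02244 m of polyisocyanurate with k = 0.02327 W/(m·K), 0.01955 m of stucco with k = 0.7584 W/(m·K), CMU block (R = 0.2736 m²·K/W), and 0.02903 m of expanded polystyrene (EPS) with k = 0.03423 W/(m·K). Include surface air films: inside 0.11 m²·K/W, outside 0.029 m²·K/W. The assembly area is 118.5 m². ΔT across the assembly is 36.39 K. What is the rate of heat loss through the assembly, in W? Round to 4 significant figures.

933.2 W

0.09095/0.03837 = 2.3703
0.02244/0.02327 = 0.96433
0.01955/0.7584 = 0.025778
0.02903/0.03423 = 0.84809
R_total = 0.11 + 2.3703 + 0.96433 + 0.025778 + 0.2736 + 0.84809 + 0.029 = 4.6211 m²·K/W
Q = A·ΔT/R = 118.5 × 36.39 / 4.6211 = 933.15 W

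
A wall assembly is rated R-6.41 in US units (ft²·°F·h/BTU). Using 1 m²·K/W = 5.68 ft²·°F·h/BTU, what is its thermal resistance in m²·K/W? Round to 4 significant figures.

R_SI = 6.41/5.68 = 1.1285

1.129 m²·K/W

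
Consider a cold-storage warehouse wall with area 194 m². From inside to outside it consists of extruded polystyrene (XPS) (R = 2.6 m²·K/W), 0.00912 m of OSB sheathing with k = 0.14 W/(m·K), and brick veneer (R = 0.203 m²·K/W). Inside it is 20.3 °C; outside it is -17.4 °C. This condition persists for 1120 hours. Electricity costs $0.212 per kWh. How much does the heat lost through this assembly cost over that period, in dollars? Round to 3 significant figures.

605 dollars

0.00912/0.14 = 0.06514
R_total = 2.6 + 0.06514 + 0.203 = 2.868 m²·K/W
Q = 194 × (20.3 − (-17.4)) / 2.868 = 2550 W
E = 2550 W × 1120 h / 1000 = 2856 kWh
Cost = 2856 × 0.212 = $605.5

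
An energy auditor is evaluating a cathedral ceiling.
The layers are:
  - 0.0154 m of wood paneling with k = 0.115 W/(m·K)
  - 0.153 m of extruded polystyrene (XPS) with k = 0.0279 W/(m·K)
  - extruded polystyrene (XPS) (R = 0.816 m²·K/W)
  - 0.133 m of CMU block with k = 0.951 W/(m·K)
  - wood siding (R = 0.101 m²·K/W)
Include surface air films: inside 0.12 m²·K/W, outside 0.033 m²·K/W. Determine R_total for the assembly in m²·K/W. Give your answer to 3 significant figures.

0.0154/0.115 = 0.1339
0.153/0.0279 = 5.484
0.133/0.951 = 0.1399
R_total = 0.12 + 0.1339 + 5.484 + 0.816 + 0.1399 + 0.101 + 0.033 = 6.828 m²·K/W

6.83 m²·K/W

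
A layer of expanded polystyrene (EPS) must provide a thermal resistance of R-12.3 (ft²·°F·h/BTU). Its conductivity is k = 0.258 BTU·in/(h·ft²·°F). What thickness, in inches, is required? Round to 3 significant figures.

L = R × k = 12.3 × 0.258 = 3.173 in

3.17 in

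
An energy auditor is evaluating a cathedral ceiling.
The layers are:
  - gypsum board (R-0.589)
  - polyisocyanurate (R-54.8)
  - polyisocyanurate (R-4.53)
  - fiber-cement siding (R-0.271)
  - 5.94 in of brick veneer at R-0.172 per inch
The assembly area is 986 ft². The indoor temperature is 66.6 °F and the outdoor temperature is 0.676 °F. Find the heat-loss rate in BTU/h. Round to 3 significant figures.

1060 BTU/h

5.94 × 0.172 = 1.022
R_total = 0.589 + 54.8 + 4.53 + 0.271 + 1.022 = 61.21 ft²·°F·h/BTU
Q = A·ΔT/R = 986 × (66.6 − 0.676) / 61.21 = 1062 BTU/h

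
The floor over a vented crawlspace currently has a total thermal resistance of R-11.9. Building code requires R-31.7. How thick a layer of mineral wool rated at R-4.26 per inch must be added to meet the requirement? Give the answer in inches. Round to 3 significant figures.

ΔR = 31.7 − 11.9 = 19.8 ft²·°F·h/BTU
L = ΔR / (R/in) = 19.8/4.26 = 4.648 in

4.65 in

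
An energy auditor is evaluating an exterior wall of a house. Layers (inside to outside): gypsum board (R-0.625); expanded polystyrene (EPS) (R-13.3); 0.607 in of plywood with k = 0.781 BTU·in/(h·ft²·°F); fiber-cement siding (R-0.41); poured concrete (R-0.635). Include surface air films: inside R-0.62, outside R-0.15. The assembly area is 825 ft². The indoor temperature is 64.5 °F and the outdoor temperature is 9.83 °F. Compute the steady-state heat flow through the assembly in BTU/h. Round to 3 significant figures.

2730 BTU/h

0.607/0.781 = 0.7772
R_total = 0.62 + 0.625 + 13.3 + 0.7772 + 0.41 + 0.635 + 0.15 = 16.52 ft²·°F·h/BTU
Q = A·ΔT/R = 825 × (64.5 − 9.83) / 16.52 = 2731 BTU/h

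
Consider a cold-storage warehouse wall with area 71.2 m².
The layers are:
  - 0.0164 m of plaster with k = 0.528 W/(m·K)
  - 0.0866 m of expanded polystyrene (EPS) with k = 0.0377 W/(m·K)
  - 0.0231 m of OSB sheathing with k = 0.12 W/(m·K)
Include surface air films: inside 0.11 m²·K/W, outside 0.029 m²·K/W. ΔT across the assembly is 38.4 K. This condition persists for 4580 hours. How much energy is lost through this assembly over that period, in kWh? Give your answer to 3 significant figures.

0.0164/0.528 = 0.03106
0.0866/0.0377 = 2.297
0.0231/0.12 = 0.1925
R_total = 0.11 + 0.03106 + 2.297 + 0.1925 + 0.029 = 2.66 m²·K/W
Q = 71.2 × 38.4 / 2.66 = 1028 W
E = 1028 W × 4580 h / 1000 = 4708 kWh

4710 kWh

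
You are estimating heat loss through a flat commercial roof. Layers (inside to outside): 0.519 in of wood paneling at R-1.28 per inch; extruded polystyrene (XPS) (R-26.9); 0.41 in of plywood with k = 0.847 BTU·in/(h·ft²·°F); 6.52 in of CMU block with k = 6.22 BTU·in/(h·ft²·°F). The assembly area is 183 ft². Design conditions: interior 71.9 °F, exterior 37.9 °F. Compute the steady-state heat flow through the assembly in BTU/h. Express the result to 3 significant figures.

0.519 × 1.28 = 0.6643
0.41/0.847 = 0.4841
6.52/6.22 = 1.048
R_total = 0.6643 + 26.9 + 0.4841 + 1.048 = 29.1 ft²·°F·h/BTU
Q = A·ΔT/R = 183 × (71.9 − 37.9) / 29.1 = 213.8 BTU/h

214 BTU/h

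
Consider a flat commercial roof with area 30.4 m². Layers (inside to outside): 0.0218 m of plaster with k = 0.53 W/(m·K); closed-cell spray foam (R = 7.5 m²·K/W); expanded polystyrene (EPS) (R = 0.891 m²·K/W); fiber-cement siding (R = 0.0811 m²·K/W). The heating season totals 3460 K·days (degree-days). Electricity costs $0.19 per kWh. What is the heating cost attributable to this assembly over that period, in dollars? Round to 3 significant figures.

0.0218/0.53 = 0.04113
R_total = 0.04113 + 7.5 + 0.891 + 0.0811 = 8.513 m²·K/W
E = A × HDD × 24 / R / 1000 = 30.4 × 3460 × 24 / 8.513 / 1000 = 296.5 kWh
Cost = 296.5 × 0.19 = $56.34

56.3 dollars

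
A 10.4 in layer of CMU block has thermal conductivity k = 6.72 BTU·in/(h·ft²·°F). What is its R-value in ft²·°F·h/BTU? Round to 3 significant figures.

1.55 ft²·°F·h/BTU

R = L/k = 10.4/6.72 = 1.548 ft²·°F·h/BTU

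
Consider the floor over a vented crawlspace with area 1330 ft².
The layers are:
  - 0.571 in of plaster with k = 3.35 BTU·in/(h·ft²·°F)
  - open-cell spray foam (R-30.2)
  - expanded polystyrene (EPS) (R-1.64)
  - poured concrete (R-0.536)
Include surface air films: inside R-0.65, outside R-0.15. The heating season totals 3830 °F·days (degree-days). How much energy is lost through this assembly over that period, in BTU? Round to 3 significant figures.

3670000 BTU

0.571/3.35 = 0.1704
R_total = 0.65 + 0.1704 + 30.2 + 1.64 + 0.536 + 0.15 = 33.35 ft²·°F·h/BTU
E = A × HDD × 24 / R = 1330 × 3830 × 24 / 33.35 = 3666000 BTU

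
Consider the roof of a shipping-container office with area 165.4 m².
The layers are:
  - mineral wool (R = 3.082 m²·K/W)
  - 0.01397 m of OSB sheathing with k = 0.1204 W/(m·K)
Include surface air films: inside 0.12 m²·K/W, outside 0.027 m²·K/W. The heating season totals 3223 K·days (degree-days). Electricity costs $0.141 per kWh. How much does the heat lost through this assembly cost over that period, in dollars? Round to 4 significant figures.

539.3 dollars

0.01397/0.1204 = 0.11603
R_total = 0.12 + 3.082 + 0.11603 + 0.027 = 3.345 m²·K/W
E = A × HDD × 24 / R / 1000 = 165.4 × 3223 × 24 / 3.345 / 1000 = 3824.8 kWh
Cost = 3824.8 × 0.141 = $539.29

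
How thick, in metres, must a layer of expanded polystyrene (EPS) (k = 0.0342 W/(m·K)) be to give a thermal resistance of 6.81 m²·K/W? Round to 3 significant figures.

L = R·k = 6.81 × 0.0342 = 0.2329 m

0.233 m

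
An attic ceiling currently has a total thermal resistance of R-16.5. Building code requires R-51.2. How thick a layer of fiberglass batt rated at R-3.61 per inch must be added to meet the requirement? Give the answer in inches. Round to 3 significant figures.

ΔR = 51.2 − 16.5 = 34.7 ft²·°F·h/BTU
L = ΔR / (R/in) = 34.7/3.61 = 9.612 in

9.61 in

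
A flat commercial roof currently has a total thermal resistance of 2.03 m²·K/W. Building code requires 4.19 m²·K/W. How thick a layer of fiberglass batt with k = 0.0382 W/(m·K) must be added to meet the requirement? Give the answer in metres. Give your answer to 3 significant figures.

0.0825 m

ΔR = 4.19 − 2.03 = 2.16 m²·K/W
L = ΔR × k = 2.16 × 0.0382 = 0.08251 m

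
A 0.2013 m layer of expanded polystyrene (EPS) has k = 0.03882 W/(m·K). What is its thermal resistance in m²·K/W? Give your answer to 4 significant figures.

R = L/k = 0.2013/0.03882 = 5.1855 m²·K/W

5.185 m²·K/W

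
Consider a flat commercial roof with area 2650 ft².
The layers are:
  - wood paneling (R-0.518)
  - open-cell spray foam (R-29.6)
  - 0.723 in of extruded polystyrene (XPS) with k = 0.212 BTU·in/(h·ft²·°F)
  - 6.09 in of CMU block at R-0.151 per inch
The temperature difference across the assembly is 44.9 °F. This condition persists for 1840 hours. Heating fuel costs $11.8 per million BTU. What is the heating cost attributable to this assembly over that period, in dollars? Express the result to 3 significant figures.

0.723/0.212 = 3.41
6.09 × 0.151 = 0.9196
R_total = 0.518 + 29.6 + 3.41 + 0.9196 = 34.45 ft²·°F·h/BTU
Q = 2650 × 44.9 / 34.45 = 3454 BTU/h
E = 3454 × 1840 = 6355000 BTU
Cost = 6355000/10⁶ × 11.8 = $74.99

75.0 dollars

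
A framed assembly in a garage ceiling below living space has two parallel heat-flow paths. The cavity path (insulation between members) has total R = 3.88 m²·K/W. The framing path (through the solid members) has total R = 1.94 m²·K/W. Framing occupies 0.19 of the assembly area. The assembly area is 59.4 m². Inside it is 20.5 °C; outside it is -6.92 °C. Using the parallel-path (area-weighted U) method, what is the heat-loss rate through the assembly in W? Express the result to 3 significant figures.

U_eff = 0.81/3.88 + 0.19/1.94 = 0.2088 + 0.09794 = 0.3067
R_eff = 1/U_eff = 3.261 m²·K/W
Q = 59.4 × (20.5 − (-6.92)) / 3.261 = 499.5 W

500 W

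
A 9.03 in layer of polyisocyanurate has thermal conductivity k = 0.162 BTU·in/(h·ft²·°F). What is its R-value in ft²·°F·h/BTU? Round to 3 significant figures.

55.7 ft²·°F·h/BTU

R = L/k = 9.03/0.162 = 55.74 ft²·°F·h/BTU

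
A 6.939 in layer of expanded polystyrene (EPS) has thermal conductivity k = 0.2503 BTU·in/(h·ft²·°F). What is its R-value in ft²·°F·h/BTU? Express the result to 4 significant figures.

R = L/k = 6.939/0.2503 = 27.723 ft²·°F·h/BTU

27.72 ft²·°F·h/BTU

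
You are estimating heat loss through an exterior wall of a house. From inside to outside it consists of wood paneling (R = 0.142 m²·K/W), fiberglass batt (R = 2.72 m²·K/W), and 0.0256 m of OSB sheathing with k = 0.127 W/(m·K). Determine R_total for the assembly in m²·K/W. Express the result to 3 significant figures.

3.06 m²·K/W

0.0256/0.127 = 0.2016
R_total = 0.142 + 2.72 + 0.2016 = 3.064 m²·K/W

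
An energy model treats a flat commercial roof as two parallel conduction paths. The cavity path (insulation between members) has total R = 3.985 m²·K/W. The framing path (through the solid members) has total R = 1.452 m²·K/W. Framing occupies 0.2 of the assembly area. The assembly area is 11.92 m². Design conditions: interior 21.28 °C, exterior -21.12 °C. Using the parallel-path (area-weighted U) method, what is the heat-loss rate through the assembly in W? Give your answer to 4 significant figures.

U_eff = 0.8/3.985 + 0.2/1.452 = 0.20075 + 0.13774 = 0.33849
R_eff = 1/U_eff = 2.9543 m²·K/W
Q = 11.92 × (21.28 − (-21.12)) / 2.9543 = 171.08 W

171.1 W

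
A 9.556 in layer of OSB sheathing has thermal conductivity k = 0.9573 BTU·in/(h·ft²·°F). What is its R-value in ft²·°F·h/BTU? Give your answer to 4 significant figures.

R = L/k = 9.556/0.9573 = 9.9822 ft²·°F·h/BTU

9.982 ft²·°F·h/BTU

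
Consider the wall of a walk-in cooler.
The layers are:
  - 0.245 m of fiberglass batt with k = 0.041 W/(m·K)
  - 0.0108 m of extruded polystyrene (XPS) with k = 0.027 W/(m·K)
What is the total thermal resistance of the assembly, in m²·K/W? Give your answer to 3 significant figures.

6.38 m²·K/W

0.245/0.041 = 5.976
0.0108/0.027 = 0.4
R_total = 5.976 + 0.4 = 6.376 m²·K/W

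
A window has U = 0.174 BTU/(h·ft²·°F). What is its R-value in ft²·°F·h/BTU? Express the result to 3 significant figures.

5.75 ft²·°F·h/BTU

R = 1/U = 1/0.174 = 5.747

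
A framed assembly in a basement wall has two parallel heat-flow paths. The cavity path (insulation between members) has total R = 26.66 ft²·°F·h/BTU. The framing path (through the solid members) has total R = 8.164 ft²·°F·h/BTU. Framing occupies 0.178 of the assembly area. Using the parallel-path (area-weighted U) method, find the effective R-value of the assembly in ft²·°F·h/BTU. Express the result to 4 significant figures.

U_eff = 0.822/26.66 + 0.178/8.164 = 0.030833 + 0.021803 = 0.052636
R_eff = 1/U_eff = 18.998 ft²·°F·h/BTU

19.00 ft²·°F·h/BTU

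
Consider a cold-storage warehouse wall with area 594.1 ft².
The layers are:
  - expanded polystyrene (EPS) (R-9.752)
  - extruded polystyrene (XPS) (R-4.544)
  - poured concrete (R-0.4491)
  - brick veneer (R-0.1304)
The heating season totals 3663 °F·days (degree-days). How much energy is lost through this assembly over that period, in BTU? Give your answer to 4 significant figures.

3511000 BTU

R_total = 9.752 + 4.544 + 0.4491 + 0.1304 = 14.876 ft²·°F·h/BTU
E = A × HDD × 24 / R = 594.1 × 3663 × 24 / 14.876 = 3511000 BTU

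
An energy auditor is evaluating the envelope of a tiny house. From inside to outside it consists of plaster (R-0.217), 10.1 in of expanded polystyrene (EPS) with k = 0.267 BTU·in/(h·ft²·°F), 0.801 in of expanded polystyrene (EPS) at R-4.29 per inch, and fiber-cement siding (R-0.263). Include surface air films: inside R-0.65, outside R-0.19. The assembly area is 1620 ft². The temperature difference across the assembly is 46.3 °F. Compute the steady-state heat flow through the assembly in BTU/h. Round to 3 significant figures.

1760 BTU/h

10.1/0.267 = 37.83
0.801 × 4.29 = 3.436
R_total = 0.65 + 0.217 + 37.83 + 3.436 + 0.263 + 0.19 = 42.58 ft²·°F·h/BTU
Q = A·ΔT/R = 1620 × 46.3 / 42.58 = 1761 BTU/h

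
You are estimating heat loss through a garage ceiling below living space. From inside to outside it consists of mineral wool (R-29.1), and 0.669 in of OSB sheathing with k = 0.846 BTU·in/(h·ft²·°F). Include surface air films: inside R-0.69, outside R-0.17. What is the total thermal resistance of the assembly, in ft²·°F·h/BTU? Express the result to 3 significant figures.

30.8 ft²·°F·h/BTU

0.669/0.846 = 0.7908
R_total = 0.69 + 29.1 + 0.7908 + 0.17 = 30.75 ft²·°F·h/BTU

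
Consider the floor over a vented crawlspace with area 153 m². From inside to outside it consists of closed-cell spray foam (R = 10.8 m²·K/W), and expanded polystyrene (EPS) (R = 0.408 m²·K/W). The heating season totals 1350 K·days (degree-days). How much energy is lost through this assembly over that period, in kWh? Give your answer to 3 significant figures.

442 kWh

R_total = 10.8 + 0.408 = 11.21 m²·K/W
E = A × HDD × 24 / R / 1000 = 153 × 1350 × 24 / 11.21 / 1000 = 442.3 kWh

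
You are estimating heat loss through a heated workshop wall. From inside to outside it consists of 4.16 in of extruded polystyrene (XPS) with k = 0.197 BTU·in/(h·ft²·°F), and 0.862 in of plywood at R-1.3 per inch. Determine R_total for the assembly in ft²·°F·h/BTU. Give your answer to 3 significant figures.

22.2 ft²·°F·h/BTU

4.16/0.197 = 21.12
0.862 × 1.3 = 1.121
R_total = 21.12 + 1.121 = 22.24 ft²·°F·h/BTU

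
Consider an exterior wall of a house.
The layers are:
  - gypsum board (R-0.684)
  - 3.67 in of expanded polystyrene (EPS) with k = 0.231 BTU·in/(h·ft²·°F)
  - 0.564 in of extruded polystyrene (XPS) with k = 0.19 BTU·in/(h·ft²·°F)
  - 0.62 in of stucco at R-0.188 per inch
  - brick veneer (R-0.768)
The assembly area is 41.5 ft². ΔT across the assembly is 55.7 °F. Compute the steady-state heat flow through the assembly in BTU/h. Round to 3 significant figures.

3.67/0.231 = 15.89
0.564/0.19 = 2.968
0.62 × 0.188 = 0.1166
R_total = 0.684 + 15.89 + 2.968 + 0.1166 + 0.768 = 20.42 ft²·°F·h/BTU
Q = A·ΔT/R = 41.5 × 55.7 / 20.42 = 113.2 BTU/h

113 BTU/h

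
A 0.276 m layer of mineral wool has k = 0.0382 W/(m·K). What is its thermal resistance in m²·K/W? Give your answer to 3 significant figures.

R = L/k = 0.276/0.0382 = 7.225 m²·K/W

7.23 m²·K/W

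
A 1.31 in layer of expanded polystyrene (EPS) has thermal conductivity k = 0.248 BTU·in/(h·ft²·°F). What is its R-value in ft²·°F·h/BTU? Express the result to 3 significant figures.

R = L/k = 1.31/0.248 = 5.282 ft²·°F·h/BTU

5.28 ft²·°F·h/BTU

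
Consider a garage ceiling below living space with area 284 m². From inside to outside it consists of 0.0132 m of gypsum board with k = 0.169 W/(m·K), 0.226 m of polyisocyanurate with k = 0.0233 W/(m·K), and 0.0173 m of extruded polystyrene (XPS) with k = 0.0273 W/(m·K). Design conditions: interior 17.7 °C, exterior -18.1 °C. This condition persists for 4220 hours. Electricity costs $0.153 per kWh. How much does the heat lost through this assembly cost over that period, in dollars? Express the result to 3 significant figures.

0.0132/0.169 = 0.07811
0.226/0.0233 = 9.7
0.0173/0.0273 = 0.6337
R_total = 0.07811 + 9.7 + 0.6337 = 10.41 m²·K/W
Q = 284 × (17.7 − (-18.1)) / 10.41 = 976.5 W
E = 976.5 W × 4220 h / 1000 = 4121 kWh
Cost = 4121 × 0.153 = $630.5

631 dollars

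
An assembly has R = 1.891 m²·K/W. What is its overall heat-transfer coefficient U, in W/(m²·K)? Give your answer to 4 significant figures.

0.5288 W/(m²·K)

U = 1/R = 1/1.891 = 0.52882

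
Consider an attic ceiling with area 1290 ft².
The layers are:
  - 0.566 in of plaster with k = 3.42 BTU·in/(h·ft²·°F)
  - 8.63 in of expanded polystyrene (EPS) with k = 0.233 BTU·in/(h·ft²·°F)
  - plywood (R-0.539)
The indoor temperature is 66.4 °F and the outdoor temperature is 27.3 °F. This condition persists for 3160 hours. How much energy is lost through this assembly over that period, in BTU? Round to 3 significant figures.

0.566/3.42 = 0.1655
8.63/0.233 = 37.04
R_total = 0.1655 + 37.04 + 0.539 = 37.74 ft²·°F·h/BTU
Q = 1290 × (66.4 − 27.3) / 37.74 = 1336 BTU/h
E = 1336 × 3160 = 4223000 BTU

4220000 BTU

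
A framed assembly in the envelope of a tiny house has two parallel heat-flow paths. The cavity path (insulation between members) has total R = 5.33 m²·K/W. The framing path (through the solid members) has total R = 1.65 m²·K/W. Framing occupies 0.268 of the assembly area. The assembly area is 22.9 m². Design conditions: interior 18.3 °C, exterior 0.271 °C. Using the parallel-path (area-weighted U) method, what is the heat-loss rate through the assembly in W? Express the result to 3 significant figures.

U_eff = 0.732/5.33 + 0.268/1.65 = 0.1373 + 0.1624 = 0.2998
R_eff = 1/U_eff = 3.336 m²·K/W
Q = 22.9 × (18.3 − 0.271) / 3.336 = 123.8 W

124 W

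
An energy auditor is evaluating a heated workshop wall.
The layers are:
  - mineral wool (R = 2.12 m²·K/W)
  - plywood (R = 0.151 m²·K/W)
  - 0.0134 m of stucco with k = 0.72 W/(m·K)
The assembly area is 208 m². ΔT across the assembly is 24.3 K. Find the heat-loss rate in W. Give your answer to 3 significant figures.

2210 W

0.0134/0.72 = 0.01861
R_total = 2.12 + 0.151 + 0.01861 = 2.29 m²·K/W
Q = A·ΔT/R = 208 × 24.3 / 2.29 = 2208 W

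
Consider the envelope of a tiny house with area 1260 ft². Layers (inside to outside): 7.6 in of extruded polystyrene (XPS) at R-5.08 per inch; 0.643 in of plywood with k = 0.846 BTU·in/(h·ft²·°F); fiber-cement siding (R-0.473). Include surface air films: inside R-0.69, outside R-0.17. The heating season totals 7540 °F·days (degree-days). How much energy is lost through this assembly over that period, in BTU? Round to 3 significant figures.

7.6 × 5.08 = 38.61
0.643/0.846 = 0.76
R_total = 0.69 + 38.61 + 0.76 + 0.473 + 0.17 = 40.7 ft²·°F·h/BTU
E = A × HDD × 24 / R = 1260 × 7540 × 24 / 40.7 = 5602000 BTU

5600000 BTU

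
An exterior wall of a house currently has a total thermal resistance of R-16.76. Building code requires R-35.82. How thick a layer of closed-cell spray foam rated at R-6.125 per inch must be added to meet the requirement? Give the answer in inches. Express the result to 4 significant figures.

ΔR = 35.82 − 16.76 = 19.06 ft²·°F·h/BTU
L = ΔR / (R/in) = 19.06/6.125 = 3.1118 in

3.112 in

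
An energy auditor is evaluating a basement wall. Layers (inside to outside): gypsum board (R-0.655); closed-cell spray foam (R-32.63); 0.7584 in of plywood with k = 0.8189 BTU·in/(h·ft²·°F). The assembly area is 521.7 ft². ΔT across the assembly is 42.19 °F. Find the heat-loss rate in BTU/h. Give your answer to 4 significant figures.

643.4 BTU/h

0.7584/0.8189 = 0.92612
R_total = 0.655 + 32.63 + 0.92612 = 34.211 ft²·°F·h/BTU
Q = A·ΔT/R = 521.7 × 42.19 / 34.211 = 643.37 BTU/h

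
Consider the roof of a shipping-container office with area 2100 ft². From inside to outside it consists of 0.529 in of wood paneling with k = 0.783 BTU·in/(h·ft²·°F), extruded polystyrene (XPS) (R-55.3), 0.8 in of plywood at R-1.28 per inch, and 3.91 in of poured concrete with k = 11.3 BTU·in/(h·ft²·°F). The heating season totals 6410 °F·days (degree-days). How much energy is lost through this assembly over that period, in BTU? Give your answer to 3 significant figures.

0.529/0.783 = 0.6756
0.8 × 1.28 = 1.024
3.91/11.3 = 0.346
R_total = 0.6756 + 55.3 + 1.024 + 0.346 = 57.35 ft²·°F·h/BTU
E = A × HDD × 24 / R = 2100 × 6410 × 24 / 57.35 = 5634000 BTU

5630000 BTU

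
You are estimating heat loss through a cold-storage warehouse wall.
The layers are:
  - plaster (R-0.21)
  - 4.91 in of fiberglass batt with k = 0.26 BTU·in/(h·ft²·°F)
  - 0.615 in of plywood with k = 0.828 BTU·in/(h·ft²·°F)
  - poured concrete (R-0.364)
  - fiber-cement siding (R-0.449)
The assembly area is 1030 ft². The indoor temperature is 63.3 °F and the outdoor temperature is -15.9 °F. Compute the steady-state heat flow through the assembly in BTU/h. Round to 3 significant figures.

3950 BTU/h

4.91/0.26 = 18.88
0.615/0.828 = 0.7428
R_total = 0.21 + 18.88 + 0.7428 + 0.364 + 0.449 = 20.65 ft²·°F·h/BTU
Q = A·ΔT/R = 1030 × (63.3 − (-15.9)) / 20.65 = 3950 BTU/h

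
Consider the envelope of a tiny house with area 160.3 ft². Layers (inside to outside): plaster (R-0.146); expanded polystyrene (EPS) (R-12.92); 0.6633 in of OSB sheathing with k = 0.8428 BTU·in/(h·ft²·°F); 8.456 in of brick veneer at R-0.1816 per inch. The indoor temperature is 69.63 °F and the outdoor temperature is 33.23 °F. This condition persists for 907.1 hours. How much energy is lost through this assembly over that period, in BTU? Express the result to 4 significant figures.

343900 BTU

0.6633/0.8428 = 0.78702
8.456 × 0.1816 = 1.5356
R_total = 0.146 + 12.92 + 0.78702 + 1.5356 = 15.389 ft²·°F·h/BTU
Q = 160.3 × (69.63 − 33.23) / 15.389 = 379.17 BTU/h
E = 379.17 × 907.1 = 343950 BTU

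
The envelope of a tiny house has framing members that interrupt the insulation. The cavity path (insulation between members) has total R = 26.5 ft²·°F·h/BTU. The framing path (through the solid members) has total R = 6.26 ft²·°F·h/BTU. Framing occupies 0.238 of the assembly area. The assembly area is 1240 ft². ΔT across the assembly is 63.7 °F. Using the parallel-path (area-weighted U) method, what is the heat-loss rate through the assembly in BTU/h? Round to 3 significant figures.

5270 BTU/h

U_eff = 0.762/26.5 + 0.238/6.26 = 0.02875 + 0.03802 = 0.06677
R_eff = 1/U_eff = 14.98 ft²·°F·h/BTU
Q = 1240 × 63.7 / 14.98 = 5274 BTU/h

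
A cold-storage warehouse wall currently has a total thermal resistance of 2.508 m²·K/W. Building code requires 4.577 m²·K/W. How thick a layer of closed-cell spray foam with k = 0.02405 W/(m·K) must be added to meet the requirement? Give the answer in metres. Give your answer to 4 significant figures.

ΔR = 4.577 − 2.508 = 2.069 m²·K/W
L = ΔR × k = 2.069 × 0.02405 = 0.049759 m

0.04976 m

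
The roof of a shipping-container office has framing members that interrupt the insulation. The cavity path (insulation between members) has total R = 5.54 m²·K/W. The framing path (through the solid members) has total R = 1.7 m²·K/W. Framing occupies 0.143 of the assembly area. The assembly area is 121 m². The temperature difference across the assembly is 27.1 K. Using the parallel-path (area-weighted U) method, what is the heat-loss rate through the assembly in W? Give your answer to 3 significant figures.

U_eff = 0.857/5.54 + 0.143/1.7 = 0.1547 + 0.08412 = 0.2388
R_eff = 1/U_eff = 4.187 m²·K/W
Q = 121 × 27.1 / 4.187 = 783.1 W

783 W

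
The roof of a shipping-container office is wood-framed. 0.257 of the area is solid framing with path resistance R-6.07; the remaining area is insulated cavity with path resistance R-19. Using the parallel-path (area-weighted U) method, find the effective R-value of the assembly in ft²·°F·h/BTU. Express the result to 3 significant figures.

12.3 ft²·°F·h/BTU

U_eff = 0.743/19 + 0.257/6.07 = 0.03911 + 0.04234 = 0.08144
R_eff = 1/U_eff = 12.28 ft²·°F·h/BTU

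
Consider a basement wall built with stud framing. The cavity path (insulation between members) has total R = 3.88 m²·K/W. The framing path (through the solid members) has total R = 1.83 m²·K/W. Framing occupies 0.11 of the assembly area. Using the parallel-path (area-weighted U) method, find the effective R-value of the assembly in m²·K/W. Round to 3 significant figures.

3.45 m²·K/W

U_eff = 0.89/3.88 + 0.11/1.83 = 0.2294 + 0.06011 = 0.2895
R_eff = 1/U_eff = 3.454 m²·K/W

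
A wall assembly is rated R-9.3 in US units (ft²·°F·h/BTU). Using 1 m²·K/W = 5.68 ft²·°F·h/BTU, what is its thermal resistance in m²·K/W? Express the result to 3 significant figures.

1.64 m²·K/W

R_SI = 9.3/5.68 = 1.637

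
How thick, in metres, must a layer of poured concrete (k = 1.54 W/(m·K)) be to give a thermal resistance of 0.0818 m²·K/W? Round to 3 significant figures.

L = R·k = 0.0818 × 1.54 = 0.126 m

0.126 m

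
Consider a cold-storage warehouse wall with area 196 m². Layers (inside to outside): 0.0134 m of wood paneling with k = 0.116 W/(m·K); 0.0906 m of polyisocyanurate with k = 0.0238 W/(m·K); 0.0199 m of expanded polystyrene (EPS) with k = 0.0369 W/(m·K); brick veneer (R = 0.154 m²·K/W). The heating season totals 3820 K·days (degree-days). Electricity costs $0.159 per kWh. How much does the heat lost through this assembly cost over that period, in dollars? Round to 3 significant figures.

619 dollars

0.0134/0.116 = 0.1155
0.0906/0.0238 = 3.807
0.0199/0.0369 = 0.5393
R_total = 0.1155 + 3.807 + 0.5393 + 0.154 = 4.616 m²·K/W
E = A × HDD × 24 / R / 1000 = 196 × 3820 × 24 / 4.616 / 1000 = 3893 kWh
Cost = 3893 × 0.159 = $619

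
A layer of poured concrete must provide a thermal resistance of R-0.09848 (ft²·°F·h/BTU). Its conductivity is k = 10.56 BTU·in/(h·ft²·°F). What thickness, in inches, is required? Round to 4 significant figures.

1.040 in

L = R × k = 0.09848 × 10.56 = 1.0399 in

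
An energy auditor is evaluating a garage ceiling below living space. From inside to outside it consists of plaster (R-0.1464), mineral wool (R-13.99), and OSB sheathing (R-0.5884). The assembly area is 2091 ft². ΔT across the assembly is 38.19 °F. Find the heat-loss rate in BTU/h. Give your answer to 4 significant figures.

5423 BTU/h

R_total = 0.1464 + 13.99 + 0.5884 = 14.725 ft²·°F·h/BTU
Q = A·ΔT/R = 2091 × 38.19 / 14.725 = 5423.2 BTU/h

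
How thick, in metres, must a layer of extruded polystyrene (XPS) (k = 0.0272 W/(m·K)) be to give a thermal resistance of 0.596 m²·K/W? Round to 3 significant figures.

0.0162 m

L = R·k = 0.596 × 0.0272 = 0.01621 m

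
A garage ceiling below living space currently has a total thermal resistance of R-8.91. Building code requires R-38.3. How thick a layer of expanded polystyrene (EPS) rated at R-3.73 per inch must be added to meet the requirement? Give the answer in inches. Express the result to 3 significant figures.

ΔR = 38.3 − 8.91 = 29.39 ft²·°F·h/BTU
L = ΔR / (R/in) = 29.39/3.73 = 7.879 in

7.88 in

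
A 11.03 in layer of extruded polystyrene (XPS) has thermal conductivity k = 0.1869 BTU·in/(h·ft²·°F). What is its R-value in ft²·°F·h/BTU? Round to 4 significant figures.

59.02 ft²·°F·h/BTU

R = L/k = 11.03/0.1869 = 59.016 ft²·°F·h/BTU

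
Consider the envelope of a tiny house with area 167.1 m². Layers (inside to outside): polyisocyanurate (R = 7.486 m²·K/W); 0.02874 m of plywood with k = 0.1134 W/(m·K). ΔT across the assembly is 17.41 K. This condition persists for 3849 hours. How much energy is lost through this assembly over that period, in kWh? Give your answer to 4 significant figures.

0.02874/0.1134 = 0.25344
R_total = 7.486 + 0.25344 = 7.7394 m²·K/W
Q = 167.1 × 17.41 / 7.7394 = 375.89 W
E = 375.89 W × 3849 h / 1000 = 1446.8 kWh

1447 kWh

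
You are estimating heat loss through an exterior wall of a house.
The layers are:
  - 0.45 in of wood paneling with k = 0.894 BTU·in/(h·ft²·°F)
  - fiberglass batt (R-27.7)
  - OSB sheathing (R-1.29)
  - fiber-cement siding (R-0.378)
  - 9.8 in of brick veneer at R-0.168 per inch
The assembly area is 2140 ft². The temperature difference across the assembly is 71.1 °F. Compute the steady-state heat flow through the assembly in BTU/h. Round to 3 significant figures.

0.45/0.894 = 0.5034
9.8 × 0.168 = 1.646
R_total = 0.5034 + 27.7 + 1.29 + 0.378 + 1.646 = 31.52 ft²·°F·h/BTU
Q = A·ΔT/R = 2140 × 71.1 / 31.52 = 4828 BTU/h

4830 BTU/h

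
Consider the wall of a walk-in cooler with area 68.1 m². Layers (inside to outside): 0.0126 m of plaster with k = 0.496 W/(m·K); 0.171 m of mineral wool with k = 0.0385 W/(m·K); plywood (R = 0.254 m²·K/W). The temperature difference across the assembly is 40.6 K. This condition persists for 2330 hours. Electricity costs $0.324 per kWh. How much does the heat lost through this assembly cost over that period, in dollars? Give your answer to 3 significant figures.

442 dollars

0.0126/0.496 = 0.0254
0.171/0.0385 = 4.442
R_total = 0.0254 + 4.442 + 0.254 = 4.721 m²·K/W
Q = 68.1 × 40.6 / 4.721 = 585.7 W
E = 585.7 W × 2330 h / 1000 = 1365 kWh
Cost = 1365 × 0.324 = $442.1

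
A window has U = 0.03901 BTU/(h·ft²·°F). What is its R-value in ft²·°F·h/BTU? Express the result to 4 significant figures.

25.63 ft²·°F·h/BTU

R = 1/U = 1/0.03901 = 25.634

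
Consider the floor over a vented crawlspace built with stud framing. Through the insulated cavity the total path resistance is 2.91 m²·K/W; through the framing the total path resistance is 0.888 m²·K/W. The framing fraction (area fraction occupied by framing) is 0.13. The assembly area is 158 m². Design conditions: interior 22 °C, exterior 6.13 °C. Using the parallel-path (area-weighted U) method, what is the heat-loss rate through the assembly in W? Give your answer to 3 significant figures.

U_eff = 0.87/2.91 + 0.13/0.888 = 0.299 + 0.1464 = 0.4454
R_eff = 1/U_eff = 2.245 m²·K/W
Q = 158 × (22 − 6.13) / 2.245 = 1117 W

1120 W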